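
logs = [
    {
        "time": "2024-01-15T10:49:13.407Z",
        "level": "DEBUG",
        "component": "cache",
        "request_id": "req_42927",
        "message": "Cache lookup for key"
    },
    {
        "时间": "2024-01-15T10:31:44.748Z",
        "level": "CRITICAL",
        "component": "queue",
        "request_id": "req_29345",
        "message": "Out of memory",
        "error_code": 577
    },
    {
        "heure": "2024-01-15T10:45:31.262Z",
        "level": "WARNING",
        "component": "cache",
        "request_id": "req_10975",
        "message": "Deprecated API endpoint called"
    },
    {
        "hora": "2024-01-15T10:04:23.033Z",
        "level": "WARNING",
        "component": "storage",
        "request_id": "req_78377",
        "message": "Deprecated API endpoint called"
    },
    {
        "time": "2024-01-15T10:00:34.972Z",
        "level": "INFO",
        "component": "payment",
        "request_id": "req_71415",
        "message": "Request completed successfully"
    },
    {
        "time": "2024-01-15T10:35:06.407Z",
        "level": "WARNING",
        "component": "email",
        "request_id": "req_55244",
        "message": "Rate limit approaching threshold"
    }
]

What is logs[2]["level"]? "WARNING"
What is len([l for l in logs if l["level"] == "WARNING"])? 3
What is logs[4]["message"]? "Request completed successfully"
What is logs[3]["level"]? "WARNING"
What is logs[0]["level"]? "DEBUG"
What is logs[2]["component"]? "cache"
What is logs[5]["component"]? "email"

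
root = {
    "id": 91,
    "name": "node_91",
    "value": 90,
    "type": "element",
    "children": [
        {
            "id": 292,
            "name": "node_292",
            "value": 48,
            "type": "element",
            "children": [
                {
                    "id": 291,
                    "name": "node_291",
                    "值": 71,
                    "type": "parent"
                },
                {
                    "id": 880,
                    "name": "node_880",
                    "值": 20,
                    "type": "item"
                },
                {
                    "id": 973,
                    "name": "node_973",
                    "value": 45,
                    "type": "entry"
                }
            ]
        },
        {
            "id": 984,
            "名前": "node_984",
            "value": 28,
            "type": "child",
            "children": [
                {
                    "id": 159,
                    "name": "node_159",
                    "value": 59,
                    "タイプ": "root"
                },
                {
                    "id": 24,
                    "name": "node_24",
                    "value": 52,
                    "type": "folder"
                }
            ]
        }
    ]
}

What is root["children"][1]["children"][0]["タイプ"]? "root"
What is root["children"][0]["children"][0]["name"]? "node_291"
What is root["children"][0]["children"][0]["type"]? "parent"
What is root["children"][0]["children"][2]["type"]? "entry"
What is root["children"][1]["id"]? 984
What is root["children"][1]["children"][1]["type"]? "folder"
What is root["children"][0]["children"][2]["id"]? 973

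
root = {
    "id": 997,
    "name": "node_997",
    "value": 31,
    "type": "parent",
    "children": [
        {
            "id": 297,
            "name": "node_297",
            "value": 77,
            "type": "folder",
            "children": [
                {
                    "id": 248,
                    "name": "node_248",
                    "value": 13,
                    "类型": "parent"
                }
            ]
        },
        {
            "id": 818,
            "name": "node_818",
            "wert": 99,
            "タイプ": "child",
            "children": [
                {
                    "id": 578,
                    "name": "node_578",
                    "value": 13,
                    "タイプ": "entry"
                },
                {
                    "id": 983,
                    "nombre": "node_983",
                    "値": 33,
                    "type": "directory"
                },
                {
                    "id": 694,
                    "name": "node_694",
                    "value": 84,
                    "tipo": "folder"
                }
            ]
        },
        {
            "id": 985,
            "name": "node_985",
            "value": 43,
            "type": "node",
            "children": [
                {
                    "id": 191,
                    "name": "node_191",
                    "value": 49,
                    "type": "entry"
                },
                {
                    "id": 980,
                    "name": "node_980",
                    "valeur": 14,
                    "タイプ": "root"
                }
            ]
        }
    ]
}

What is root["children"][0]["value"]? 77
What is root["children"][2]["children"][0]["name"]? "node_191"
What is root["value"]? 31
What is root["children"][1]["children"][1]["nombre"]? "node_983"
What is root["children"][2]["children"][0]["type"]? "entry"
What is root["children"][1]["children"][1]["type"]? "directory"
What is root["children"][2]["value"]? 43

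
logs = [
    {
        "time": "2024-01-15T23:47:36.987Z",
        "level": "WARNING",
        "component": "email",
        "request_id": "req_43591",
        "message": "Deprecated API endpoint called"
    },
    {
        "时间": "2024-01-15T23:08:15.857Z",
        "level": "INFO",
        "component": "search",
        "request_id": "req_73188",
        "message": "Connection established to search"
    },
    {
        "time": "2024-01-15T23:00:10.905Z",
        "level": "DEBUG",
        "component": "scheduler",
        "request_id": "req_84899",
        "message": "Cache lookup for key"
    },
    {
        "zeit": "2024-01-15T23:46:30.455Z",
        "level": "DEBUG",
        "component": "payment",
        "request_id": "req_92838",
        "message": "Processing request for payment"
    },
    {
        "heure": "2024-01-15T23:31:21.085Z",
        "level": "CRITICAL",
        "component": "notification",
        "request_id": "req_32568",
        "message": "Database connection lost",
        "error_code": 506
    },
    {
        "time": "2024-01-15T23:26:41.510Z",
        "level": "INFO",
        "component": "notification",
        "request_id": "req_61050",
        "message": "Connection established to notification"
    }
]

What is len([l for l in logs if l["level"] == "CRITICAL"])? 1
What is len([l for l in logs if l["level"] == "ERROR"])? 0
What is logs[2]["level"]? "DEBUG"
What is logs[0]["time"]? "2024-01-15T23:47:36.987Z"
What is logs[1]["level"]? "INFO"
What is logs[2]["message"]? "Cache lookup for key"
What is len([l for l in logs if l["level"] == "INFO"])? 2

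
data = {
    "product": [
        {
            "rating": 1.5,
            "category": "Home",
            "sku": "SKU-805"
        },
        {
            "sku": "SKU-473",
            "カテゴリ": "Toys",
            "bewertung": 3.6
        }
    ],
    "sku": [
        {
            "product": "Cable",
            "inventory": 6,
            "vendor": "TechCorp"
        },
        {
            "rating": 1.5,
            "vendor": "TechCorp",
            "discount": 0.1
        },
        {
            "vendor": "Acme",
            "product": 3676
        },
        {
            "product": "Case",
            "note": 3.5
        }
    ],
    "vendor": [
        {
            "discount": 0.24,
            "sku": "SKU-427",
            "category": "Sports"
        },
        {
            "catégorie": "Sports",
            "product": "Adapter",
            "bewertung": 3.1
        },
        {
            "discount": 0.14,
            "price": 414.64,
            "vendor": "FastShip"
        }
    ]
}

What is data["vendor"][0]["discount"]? 0.24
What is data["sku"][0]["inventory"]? 6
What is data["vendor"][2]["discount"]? 0.14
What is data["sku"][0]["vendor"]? "TechCorp"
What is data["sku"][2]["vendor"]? "Acme"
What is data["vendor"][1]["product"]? "Adapter"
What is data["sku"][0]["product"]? "Cable"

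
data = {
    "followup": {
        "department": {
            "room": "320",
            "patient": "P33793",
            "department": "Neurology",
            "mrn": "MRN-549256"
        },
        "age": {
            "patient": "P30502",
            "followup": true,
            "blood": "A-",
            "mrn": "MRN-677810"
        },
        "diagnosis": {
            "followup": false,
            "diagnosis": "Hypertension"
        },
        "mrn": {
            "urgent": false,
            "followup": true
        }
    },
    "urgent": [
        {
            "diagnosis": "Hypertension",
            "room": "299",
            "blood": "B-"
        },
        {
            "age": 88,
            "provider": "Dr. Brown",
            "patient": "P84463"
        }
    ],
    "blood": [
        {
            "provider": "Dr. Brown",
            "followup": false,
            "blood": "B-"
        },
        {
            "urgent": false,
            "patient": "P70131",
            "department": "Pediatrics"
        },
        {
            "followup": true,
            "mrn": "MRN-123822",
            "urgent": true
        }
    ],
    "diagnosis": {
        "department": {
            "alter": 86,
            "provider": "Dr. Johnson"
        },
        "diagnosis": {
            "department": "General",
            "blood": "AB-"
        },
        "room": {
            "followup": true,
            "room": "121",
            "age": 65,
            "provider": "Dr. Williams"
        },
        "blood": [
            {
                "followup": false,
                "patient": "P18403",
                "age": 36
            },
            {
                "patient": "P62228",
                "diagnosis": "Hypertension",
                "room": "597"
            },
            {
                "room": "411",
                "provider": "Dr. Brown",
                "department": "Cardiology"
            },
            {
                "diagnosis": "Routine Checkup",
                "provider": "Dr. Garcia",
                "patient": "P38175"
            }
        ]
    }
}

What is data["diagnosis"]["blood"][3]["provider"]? "Dr. Garcia"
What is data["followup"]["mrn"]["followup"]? True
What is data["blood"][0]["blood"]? "B-"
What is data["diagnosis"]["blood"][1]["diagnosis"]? "Hypertension"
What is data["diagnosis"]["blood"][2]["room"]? "411"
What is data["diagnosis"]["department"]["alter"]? 86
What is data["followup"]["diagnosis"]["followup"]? False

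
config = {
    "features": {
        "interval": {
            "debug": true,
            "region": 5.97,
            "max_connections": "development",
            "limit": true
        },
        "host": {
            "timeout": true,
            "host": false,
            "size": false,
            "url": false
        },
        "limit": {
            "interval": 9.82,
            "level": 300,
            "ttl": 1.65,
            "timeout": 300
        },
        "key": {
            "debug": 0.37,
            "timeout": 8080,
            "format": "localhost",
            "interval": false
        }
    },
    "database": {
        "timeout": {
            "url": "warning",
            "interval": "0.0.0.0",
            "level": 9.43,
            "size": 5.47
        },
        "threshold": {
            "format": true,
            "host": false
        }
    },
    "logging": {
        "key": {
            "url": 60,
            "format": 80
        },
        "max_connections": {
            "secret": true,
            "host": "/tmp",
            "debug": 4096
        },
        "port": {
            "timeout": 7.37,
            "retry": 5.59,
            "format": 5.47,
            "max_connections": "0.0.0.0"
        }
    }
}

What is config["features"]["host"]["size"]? False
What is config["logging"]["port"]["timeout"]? 7.37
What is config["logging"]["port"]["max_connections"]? "0.0.0.0"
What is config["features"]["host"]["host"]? False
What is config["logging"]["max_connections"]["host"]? "/tmp"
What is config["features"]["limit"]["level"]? 300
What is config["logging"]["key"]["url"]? 60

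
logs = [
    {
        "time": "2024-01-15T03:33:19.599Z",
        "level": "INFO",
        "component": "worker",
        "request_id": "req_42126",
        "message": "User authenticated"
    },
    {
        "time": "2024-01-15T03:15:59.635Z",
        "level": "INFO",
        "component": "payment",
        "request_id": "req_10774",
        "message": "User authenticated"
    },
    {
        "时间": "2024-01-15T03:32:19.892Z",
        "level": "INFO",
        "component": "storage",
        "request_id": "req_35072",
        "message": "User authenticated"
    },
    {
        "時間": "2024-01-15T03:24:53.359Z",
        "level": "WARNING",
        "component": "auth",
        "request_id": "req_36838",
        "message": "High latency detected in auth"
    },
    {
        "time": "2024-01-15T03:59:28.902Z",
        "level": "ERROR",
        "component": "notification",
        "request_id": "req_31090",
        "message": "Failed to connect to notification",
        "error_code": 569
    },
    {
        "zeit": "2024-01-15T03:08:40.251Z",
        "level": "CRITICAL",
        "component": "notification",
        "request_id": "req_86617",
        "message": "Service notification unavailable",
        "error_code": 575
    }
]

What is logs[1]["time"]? "2024-01-15T03:15:59.635Z"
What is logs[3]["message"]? "High latency detected in auth"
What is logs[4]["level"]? "ERROR"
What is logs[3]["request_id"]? "req_36838"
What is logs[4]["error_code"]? 569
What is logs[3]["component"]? "auth"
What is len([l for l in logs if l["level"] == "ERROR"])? 1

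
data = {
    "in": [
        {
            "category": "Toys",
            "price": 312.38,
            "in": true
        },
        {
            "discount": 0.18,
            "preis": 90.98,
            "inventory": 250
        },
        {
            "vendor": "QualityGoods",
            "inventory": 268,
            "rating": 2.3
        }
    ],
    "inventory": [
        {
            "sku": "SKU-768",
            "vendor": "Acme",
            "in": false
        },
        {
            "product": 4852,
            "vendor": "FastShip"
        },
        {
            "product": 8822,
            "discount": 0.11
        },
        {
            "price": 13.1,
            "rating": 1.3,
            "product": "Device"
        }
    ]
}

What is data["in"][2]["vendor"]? "QualityGoods"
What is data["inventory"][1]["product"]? 4852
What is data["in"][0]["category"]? "Toys"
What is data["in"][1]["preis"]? 90.98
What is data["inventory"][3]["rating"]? 1.3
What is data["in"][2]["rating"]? 2.3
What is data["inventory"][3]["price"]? 13.1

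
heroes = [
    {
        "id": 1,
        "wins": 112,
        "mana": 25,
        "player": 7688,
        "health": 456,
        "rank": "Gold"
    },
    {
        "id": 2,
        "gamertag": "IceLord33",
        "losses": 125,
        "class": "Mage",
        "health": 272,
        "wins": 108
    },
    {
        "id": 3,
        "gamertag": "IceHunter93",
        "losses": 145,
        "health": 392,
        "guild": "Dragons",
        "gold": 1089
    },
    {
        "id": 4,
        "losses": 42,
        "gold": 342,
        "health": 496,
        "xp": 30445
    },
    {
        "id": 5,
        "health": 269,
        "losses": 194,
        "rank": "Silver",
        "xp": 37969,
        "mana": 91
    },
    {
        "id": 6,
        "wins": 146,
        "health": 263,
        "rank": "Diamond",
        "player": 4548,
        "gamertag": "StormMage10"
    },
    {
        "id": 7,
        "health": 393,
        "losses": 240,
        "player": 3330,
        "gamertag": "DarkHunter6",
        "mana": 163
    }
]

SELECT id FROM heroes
[1, 2, 3, 4, 5, 6, 7]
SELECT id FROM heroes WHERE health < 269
[6]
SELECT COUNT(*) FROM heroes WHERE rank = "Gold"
1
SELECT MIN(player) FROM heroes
3330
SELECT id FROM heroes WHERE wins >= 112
[1, 6]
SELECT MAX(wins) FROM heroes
146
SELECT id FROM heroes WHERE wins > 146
[]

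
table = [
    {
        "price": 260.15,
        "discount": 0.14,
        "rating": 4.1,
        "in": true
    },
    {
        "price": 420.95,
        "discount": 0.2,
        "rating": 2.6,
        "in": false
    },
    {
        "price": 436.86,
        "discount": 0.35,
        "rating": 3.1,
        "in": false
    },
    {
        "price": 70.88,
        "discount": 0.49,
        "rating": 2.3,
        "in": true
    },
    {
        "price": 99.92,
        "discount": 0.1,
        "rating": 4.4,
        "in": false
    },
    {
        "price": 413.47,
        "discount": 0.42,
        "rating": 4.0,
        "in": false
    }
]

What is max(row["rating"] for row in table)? 4.4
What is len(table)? 6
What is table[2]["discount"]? 0.35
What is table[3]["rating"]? 2.3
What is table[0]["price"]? 260.15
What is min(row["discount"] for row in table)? 0.1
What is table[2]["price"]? 436.86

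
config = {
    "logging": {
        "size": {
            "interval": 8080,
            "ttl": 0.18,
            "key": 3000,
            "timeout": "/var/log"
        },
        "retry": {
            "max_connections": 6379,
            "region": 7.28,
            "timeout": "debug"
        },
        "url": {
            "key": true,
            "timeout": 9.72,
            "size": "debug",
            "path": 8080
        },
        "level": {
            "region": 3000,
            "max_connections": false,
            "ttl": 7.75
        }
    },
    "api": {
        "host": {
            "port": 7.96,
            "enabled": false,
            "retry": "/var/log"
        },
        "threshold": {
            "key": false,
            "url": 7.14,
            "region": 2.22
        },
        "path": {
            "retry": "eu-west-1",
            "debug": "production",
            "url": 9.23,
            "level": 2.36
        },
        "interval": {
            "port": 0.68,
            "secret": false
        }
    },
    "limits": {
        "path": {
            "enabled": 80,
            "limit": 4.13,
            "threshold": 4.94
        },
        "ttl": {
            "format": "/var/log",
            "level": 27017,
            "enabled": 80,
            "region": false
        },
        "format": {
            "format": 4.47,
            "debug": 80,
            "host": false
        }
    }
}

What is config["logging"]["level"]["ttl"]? 7.75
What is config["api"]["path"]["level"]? 2.36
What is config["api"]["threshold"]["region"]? 2.22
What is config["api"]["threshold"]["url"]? 7.14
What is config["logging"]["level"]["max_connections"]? False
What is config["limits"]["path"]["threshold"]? 4.94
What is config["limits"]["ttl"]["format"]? "/var/log"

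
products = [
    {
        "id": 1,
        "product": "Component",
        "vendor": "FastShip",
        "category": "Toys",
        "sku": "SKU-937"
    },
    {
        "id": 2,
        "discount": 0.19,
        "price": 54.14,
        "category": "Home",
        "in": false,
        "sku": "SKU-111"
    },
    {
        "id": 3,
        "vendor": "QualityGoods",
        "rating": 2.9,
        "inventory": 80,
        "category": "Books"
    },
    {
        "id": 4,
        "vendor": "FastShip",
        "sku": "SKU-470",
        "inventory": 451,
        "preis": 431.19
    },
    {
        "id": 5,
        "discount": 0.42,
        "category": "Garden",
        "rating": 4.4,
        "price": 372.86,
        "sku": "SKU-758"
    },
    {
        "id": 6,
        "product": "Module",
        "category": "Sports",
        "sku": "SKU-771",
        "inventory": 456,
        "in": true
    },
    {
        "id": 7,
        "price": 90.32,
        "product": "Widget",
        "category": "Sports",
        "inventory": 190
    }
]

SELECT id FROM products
[1, 2, 3, 4, 5, 6, 7]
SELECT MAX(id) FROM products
7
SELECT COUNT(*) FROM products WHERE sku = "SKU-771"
1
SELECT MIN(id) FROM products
1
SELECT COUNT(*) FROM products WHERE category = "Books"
1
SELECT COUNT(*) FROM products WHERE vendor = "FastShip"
2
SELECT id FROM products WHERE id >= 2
[2, 3, 4, 5, 6, 7]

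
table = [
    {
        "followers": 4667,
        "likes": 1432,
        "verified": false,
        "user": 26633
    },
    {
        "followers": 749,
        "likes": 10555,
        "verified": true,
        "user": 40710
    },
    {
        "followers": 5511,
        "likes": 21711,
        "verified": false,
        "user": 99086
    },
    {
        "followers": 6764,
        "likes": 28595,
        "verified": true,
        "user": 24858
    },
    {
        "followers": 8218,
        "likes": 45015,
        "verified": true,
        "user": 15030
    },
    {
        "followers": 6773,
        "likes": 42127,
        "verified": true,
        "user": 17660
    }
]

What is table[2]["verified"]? False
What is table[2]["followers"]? 5511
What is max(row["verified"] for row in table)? True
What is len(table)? 6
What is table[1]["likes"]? 10555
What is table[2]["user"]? 99086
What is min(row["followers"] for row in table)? 749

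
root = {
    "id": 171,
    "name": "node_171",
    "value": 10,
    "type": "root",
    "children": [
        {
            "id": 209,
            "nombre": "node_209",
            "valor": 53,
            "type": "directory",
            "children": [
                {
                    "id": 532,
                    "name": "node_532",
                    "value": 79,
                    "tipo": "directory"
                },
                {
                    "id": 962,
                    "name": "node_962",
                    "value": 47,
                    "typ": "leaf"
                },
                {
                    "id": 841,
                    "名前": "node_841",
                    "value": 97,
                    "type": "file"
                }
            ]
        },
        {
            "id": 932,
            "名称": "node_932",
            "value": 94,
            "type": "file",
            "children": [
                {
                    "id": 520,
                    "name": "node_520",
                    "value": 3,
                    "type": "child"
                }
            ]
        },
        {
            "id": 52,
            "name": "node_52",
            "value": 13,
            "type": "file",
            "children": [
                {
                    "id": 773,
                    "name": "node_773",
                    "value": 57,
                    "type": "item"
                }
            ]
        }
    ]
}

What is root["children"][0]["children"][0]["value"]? 79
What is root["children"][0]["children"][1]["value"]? 47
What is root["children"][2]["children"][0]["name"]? "node_773"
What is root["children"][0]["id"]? 209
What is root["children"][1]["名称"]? "node_932"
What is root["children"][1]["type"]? "file"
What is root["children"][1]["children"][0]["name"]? "node_520"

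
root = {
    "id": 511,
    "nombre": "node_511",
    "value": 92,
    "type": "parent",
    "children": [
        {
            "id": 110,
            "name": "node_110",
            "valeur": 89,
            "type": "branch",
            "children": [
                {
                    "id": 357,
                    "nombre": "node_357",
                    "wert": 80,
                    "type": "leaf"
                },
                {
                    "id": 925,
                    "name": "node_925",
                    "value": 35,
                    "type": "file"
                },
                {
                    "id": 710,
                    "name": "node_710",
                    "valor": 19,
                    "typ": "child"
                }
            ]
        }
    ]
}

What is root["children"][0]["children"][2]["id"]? 710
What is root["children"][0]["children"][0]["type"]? "leaf"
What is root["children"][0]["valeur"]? 89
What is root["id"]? 511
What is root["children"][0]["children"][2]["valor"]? 19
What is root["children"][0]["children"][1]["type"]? "file"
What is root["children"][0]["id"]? 110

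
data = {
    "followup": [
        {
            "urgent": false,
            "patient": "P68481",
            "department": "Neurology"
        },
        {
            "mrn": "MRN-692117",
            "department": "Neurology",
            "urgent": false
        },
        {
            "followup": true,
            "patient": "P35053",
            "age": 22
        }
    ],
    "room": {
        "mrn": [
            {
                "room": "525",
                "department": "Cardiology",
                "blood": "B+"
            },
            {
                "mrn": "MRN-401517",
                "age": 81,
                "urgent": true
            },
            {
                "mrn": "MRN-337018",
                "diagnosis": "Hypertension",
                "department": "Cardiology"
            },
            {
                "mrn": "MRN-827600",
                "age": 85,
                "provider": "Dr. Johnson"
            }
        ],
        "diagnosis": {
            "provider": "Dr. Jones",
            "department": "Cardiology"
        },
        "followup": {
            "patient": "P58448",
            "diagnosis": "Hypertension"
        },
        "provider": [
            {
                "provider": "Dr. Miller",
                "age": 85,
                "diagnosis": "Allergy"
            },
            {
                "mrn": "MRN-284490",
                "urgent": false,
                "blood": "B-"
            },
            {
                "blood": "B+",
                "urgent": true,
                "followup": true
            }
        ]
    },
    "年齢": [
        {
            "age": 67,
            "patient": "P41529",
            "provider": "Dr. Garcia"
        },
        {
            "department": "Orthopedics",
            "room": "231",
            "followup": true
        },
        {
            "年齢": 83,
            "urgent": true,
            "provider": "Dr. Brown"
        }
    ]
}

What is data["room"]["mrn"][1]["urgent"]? True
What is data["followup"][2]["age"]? 22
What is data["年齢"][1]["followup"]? True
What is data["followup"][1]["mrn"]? "MRN-692117"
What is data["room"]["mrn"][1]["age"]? 81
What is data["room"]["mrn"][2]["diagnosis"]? "Hypertension"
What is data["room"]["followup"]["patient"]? "P58448"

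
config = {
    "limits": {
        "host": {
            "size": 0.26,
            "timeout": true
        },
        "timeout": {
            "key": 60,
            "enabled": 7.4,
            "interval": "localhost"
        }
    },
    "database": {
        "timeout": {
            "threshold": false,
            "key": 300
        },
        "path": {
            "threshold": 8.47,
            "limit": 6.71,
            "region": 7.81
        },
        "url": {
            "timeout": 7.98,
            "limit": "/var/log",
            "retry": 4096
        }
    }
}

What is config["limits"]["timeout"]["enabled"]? 7.4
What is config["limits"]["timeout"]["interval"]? "localhost"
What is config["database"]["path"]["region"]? 7.81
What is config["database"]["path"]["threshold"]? 8.47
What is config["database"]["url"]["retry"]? 4096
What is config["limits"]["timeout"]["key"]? 60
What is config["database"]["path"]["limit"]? 6.71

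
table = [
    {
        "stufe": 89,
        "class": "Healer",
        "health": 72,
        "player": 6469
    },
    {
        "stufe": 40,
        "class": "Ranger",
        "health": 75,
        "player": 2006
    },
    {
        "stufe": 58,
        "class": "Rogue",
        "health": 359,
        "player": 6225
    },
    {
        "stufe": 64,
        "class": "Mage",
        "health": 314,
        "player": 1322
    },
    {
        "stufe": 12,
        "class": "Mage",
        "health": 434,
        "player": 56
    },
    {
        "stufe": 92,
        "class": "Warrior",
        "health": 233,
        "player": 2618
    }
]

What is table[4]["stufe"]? 12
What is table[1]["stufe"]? 40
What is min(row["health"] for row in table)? 72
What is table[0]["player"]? 6469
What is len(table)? 6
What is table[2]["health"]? 359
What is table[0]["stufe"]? 89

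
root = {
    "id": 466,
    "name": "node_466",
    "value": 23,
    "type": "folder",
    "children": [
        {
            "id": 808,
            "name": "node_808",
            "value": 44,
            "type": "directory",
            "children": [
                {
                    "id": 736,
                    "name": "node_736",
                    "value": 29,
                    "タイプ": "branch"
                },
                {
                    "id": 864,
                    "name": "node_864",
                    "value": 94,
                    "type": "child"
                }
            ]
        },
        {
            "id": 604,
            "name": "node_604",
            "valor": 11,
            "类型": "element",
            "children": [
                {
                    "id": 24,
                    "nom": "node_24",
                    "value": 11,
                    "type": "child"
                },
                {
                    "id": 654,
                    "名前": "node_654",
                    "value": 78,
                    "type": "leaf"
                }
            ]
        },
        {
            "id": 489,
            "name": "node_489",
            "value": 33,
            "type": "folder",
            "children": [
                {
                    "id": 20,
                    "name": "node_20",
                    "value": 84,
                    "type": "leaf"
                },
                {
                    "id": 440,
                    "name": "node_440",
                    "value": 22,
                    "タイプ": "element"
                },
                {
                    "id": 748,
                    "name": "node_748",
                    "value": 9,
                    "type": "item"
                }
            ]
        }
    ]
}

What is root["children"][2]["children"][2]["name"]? "node_748"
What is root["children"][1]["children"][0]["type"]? "child"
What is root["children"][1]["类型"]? "element"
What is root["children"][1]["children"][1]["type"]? "leaf"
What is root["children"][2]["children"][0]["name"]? "node_20"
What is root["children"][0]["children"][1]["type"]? "child"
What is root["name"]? "node_466"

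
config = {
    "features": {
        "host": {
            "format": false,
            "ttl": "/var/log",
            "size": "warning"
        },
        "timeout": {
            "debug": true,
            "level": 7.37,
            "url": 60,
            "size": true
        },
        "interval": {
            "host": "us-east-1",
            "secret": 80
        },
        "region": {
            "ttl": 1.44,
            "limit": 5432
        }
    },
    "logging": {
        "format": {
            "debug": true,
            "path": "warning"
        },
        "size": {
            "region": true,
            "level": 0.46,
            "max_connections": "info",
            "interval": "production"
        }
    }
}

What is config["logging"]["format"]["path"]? "warning"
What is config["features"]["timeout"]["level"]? 7.37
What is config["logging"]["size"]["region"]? True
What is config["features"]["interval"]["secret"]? 80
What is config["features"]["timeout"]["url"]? 60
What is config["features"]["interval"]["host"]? "us-east-1"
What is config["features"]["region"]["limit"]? 5432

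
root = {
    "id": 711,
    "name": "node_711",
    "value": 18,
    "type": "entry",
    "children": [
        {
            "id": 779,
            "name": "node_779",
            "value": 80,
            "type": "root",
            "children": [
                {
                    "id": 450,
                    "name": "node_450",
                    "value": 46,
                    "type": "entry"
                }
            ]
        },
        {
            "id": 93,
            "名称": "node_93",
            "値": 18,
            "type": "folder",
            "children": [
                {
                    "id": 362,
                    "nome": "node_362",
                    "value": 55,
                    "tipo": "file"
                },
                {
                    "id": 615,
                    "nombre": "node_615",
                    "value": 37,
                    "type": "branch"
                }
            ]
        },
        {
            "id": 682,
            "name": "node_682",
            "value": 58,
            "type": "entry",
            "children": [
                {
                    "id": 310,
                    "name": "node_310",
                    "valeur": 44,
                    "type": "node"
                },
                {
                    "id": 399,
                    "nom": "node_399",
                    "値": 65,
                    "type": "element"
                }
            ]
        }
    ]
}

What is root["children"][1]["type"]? "folder"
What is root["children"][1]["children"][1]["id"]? 615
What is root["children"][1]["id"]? 93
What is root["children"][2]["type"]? "entry"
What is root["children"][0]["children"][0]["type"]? "entry"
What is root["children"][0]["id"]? 779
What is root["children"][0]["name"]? "node_779"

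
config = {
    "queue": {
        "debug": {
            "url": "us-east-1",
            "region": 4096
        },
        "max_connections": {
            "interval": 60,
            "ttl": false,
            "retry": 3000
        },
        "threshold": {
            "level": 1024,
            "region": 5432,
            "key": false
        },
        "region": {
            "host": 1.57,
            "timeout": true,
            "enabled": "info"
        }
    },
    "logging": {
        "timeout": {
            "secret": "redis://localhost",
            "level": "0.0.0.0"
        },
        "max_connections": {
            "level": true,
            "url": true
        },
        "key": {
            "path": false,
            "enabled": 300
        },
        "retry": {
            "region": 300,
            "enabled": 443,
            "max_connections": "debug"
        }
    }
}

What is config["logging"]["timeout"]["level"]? "0.0.0.0"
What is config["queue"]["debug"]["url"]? "us-east-1"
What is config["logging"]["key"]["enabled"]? 300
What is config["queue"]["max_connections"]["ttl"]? False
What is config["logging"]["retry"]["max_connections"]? "debug"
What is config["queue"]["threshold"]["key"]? False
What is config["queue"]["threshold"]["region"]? 5432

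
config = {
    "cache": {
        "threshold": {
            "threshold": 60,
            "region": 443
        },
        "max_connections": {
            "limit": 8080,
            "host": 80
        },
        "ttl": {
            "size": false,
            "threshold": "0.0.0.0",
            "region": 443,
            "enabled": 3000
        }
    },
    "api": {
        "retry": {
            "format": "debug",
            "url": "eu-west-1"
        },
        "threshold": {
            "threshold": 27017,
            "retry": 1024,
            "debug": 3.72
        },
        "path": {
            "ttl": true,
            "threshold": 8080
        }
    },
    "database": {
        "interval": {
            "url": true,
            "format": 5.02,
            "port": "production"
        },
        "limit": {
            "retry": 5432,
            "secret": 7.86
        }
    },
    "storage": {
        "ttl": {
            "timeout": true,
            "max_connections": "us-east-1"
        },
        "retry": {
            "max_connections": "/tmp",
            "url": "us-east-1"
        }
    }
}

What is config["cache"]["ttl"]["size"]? False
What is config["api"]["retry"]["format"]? "debug"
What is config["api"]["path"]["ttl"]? True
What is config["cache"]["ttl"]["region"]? 443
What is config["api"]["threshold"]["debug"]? 3.72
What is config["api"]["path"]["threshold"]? 8080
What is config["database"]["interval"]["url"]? True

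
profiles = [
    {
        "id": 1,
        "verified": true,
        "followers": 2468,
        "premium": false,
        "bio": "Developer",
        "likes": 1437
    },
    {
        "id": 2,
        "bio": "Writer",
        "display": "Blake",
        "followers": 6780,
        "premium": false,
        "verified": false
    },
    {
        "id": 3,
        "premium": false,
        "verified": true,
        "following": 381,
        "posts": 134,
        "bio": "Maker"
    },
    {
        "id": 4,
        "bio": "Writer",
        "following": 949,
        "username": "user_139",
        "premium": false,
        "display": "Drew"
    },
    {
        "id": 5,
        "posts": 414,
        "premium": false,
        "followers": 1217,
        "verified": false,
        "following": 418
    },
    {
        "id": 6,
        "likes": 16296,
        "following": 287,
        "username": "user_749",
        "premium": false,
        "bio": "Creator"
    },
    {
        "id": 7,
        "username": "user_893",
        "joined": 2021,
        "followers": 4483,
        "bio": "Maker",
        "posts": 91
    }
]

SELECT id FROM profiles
[1, 2, 3, 4, 5, 6, 7]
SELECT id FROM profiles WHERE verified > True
[]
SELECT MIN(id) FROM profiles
1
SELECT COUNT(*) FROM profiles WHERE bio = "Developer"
1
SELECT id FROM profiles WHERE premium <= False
[1, 2, 3, 4, 5, 6]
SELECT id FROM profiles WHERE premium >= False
[1, 2, 3, 4, 5, 6]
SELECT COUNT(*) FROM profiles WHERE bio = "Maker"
2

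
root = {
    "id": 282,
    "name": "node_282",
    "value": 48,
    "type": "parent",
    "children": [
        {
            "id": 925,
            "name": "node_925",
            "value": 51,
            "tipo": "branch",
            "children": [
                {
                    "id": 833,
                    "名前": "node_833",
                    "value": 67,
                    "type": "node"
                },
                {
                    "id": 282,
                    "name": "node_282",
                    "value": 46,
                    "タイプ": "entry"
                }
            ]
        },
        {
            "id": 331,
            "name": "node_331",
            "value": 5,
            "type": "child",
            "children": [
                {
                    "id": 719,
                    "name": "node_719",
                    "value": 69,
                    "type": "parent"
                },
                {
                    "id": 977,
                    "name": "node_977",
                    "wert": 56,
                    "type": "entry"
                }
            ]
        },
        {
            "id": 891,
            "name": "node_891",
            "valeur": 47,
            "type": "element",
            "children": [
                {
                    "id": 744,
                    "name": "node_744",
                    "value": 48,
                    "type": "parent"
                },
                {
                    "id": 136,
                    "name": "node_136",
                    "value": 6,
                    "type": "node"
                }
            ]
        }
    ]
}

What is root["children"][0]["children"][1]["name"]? "node_282"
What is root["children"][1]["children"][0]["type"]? "parent"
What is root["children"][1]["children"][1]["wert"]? 56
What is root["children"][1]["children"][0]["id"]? 719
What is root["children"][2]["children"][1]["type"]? "node"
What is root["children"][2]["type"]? "element"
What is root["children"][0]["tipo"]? "branch"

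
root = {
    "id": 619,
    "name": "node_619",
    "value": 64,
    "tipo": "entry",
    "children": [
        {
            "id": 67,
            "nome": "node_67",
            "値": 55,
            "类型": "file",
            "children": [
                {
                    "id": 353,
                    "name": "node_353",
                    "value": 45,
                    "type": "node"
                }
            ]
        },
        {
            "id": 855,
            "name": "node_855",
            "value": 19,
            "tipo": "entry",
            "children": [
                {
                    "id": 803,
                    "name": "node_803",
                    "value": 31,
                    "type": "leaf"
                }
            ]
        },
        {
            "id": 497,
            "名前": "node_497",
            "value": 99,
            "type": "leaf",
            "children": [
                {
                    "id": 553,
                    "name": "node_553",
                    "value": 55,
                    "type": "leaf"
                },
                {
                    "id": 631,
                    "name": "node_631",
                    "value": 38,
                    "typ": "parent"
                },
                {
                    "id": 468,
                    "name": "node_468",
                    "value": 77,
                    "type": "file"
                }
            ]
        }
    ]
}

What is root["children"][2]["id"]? 497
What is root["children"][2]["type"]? "leaf"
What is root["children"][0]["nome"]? "node_67"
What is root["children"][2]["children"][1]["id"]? 631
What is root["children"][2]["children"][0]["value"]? 55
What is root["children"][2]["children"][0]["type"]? "leaf"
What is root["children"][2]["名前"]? "node_497"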